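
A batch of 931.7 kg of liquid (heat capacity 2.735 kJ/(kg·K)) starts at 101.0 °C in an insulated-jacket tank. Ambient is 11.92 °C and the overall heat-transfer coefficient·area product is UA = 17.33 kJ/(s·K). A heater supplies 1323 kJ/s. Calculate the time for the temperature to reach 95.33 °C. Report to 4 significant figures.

M c_p dT/dt = −UA(T − T_amb) + Q̇.
τ = M c_p/UA = 147.040 s; T_ss = T_amb + Q̇/UA = 11.92 + 1323/17.33 = 88.2616 °C.
T(t) = T_ss + (T₀ − T_ss)e^(−t/τ); set T = 95.33:
t = −τ ln[(T − T_ss)/(T₀ − T_ss)] = −147.040 · ln(0.554889) = 86.6045 s.

86.60 s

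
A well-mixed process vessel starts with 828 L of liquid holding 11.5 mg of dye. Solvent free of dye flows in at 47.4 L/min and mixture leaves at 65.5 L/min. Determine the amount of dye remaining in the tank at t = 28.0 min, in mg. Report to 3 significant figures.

Total volume: dV/dt = Q_in − Q_out = -18.100 L/min, so V(t) = 828 − 18.100 t and V(28.0) = 321.20 L.
No dye enters, so dm/dt = −Q_out · (m/V).
Separate: dm/m = −Q_out dt/V(t) ⇒ ln(m/m₀) = −(Q_out/(Q_in−Q_out)) ln(V/V₀).
m = m₀ (V₀/V)^(Q_out/(Q_in−Q_out)) = 11.5 × (828/321.20)^(-3.6188) = 0.37364 mg.

0.374 mg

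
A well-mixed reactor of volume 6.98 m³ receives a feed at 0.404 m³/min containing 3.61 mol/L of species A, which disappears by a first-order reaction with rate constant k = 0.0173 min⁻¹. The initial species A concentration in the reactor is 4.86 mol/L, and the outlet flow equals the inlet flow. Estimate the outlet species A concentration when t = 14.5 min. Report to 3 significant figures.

3.48 mol/L

Accumulation = in − out − consumed: V dC/dt = Q C_in − Q C − k V C.
dC/dt = (Q/V) C_in − (Q/V + k) C; effective rate a = Q/V + k = 0.057880 + 0.0173 = 0.075180 min⁻¹.
C_ss = Q C_in/(Q + kV) = 2.7793 mol/L; C(t) = C_ss + (C₀ − C_ss) e^(−a t).
C(14.5) = 2.7793 + (2.0807)·e^(−0.075180·14.5) = 2.7793 + (2.0807)·0.33618 = 3.4788 mol/L.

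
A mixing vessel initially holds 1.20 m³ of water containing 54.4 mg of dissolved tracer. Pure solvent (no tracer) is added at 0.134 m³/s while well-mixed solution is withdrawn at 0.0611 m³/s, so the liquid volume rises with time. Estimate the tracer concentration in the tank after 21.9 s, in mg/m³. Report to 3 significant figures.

Total volume: dV/dt = Q_in − Q_out = 0.072900 m³/s, so V(t) = 1.20 + 0.072900 t and V(21.9) = 2.7965 m³.
Species balance (pure solvent in): dm/dt = −Q_out · m/V(t).
dm/m = −Q_out dt/(V₀ + 0.072900 t); integrating gives ln(m/m₀) = −(Q_out/(Q_in−Q_out)) ln(V/V₀).
m = m₀ (V₀/V)^(Q_out/(Q_in−Q_out)) = 54.4 × (1.20/2.7965)^(0.83813) = 26.769 mg.
C = m/V = 26.769/2.7965 = 9.5724 mg/m³.

9.57 mg/m³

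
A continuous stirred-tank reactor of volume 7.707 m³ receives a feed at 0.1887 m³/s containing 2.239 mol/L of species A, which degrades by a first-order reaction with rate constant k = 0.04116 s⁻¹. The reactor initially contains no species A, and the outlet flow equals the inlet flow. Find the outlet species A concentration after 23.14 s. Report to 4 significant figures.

0.6523 mol/L

Accumulation = in − out − consumed: V dC/dt = Q C_in − Q C − k V C.
This is linear with rate a = Q/V + k = 0.0656442 s⁻¹.
C_ss = Q C_in/(Q + kV) = 0.835111 mol/L; C(t) = C_ss + (C₀ − C_ss) e^(−a t).
C(23.14) = 0.835111 + (-0.835111)·e^(−0.0656442·23.14) = 0.835111 + (-0.835111)·0.218929 = 0.652281 mol/L.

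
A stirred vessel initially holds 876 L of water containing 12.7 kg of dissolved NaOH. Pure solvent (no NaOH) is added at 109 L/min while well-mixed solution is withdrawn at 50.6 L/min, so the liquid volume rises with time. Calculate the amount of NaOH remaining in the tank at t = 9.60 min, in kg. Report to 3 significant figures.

8.27 kg

Total volume: dV/dt = Q_in − Q_out = 58.400 L/min, so V(t) = 876 + 58.400 t and V(9.60) = 1436.6 L.
No NaOH enters, so dm/dt = −Q_out · (m/V).
Separate: dm/m = −Q_out dt/V(t) ⇒ ln(m/m₀) = −(Q_out/(Q_in−Q_out)) ln(V/V₀).
m = m₀ (V₀/V)^(Q_out/(Q_in−Q_out)) = 12.7 × (876/1436.6)^(0.86644) = 8.2728 kg.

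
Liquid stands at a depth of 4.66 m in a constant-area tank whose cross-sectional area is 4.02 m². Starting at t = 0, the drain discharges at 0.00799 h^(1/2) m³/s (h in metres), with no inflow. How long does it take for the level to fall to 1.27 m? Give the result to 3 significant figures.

Volume balance on the tank: A dh/dt = −0.00799 √h.
∫ h^(−1/2) dh = −(0.00799/A) ∫ dt, giving 2√h = 2√h₀ − (0.00799/A) t.
t = 2A(√h₀ − √h)/0.00799 = 2·4.02·(√4.66 − √1.27)/0.00799
  = 8.0400 × (2.1587 − 1.1269) / 0.00799 = 1038.2 s.

1040 s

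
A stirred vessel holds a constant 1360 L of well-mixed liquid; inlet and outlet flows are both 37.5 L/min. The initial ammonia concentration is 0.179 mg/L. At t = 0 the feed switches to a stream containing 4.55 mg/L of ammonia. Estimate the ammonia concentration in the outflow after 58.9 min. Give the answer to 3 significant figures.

Mass balance on the solute (V constant): V dC/dt = Q(C_in − C).
Rewrite as dC/dt + C/τ = C_in/τ, τ = V/Q = 36.267 min.
Integrating: C(t) = C_in + (C₀ − C_in) e^(−t/τ).
C(58.9) = 4.55 + (0.179 − 4.55)·e^(−58.9/36.267) = 4.55 + (-4.3710)·0.19709 = 3.6885 mg/L.

3.69 mg/L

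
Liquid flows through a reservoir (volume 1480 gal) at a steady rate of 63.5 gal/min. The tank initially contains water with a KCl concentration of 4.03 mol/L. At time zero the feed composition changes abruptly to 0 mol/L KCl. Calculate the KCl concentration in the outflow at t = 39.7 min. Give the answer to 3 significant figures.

0.734 mol/L

Species balance on the tank: V dC/dt = Q(C_in − C).
So dC/dt = (C_in − C)/τ with τ = V/Q = 1480/63.5 = 23.307 min.
Solution: C(t) = C_in + (C₀ − C_in) e^(−t/τ).
C(39.7) = 0 + (4.03 − 0)·e^(−39.7/23.307) = 0 + (4.0300)·0.18207 = 0.73376 mol/L.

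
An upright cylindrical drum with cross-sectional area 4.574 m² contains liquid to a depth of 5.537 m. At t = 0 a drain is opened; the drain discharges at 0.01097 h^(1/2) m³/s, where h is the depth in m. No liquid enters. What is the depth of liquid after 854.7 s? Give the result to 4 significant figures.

With no inflow, A dh/dt = −0.01097 √h.
∫ h^(−1/2) dh = −(0.01097/A) ∫ dt, giving 2√h = 2√h₀ − (0.01097/A) t.
√h = √5.537 − 0.01097·854.7/(2·4.574) = 2.35308 − 1.02493 = 1.32815.
h = 1.32815² = 1.76399 m.

1.764 m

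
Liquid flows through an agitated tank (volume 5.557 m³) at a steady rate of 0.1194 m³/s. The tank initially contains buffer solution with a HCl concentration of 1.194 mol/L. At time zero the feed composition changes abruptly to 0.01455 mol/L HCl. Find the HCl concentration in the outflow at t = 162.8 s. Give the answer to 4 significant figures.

0.05024 mol/L

Unsteady species balance (constant V, well mixed): V dC/dt = Q(C_in − C).
Rewrite as dC/dt + C/τ = C_in/τ, τ = V/Q = 46.5410 s.
Solution: C(t) = C_in + (C₀ − C_in) e^(−t/τ).
C(162.8) = 0.01455 + (1.194 − 0.01455)·e^(−162.8/46.5410) = 0.01455 + (1.17945)·0.0302582 = 0.0502380 mol/L.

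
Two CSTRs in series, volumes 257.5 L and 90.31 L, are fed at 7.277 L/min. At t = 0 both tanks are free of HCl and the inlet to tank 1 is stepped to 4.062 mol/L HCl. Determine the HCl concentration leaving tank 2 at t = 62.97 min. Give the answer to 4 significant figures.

Each tank obeys Vᵢ dCᵢ/dt = Q(Cᵢ₋₁ − Cᵢ), so τᵢ = Vᵢ/Q.
τ₁ = 257.5/7.277 = 35.3855 min; τ₂ = 90.31/7.277 = 12.4103 min.
Tank 1: C₁ = C_in(1 − e^(−t/τ₁)). Tank 2 (τ₁ ≠ τ₂): C₂ = C_in[1 − (τ₁ e^(−t/τ₁) − τ₂ e^(−t/τ₂))/(τ₁ − τ₂)].
At t = 62.97: e^(−t/τ₁) = 0.168715, e^(−t/τ₂) = 0.00625736.
C₂ = 4.062·[1 − (35.3855·0.168715 − 12.4103·0.00625736)/(22.9751)] = 4.062·0.743531 = 3.02022 mol/L.

3.020 mol/L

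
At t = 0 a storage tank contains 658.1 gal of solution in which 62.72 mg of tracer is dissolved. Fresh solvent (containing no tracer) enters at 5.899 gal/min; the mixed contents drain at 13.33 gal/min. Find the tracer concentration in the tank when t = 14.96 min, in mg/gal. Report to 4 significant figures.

Total volume: dV/dt = Q_in − Q_out = -7.43100 gal/min, so V(t) = 658.1 − 7.43100 t and V(14.96) = 546.932 gal.
Solute balance: dm/dt = 0 − Q_out C = −Q_out m/V(t).
Separate: dm/m = −Q_out dt/V(t) ⇒ ln(m/m₀) = −(Q_out/(Q_in−Q_out)) ln(V/V₀).
m = m₀ (V₀/V)^(Q_out/(Q_in−Q_out)) = 62.72 × (658.1/546.932)^(-1.79384) = 45.0045 mg.
C = m/V = 45.0045/546.932 = 0.0822854 mg/gal.

0.08229 mg/gal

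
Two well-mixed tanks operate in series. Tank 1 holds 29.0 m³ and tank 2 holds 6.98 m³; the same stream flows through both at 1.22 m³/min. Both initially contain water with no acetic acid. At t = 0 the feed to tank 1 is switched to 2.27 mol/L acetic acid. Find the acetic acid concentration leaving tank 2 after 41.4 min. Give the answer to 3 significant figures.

Each tank obeys Vᵢ dCᵢ/dt = Q(Cᵢ₋₁ − Cᵢ), so τᵢ = Vᵢ/Q.
τ₁ = 29.0/1.22 = 23.770 min; τ₂ = 6.98/1.22 = 5.7213 min.
Solving the cascade with C₁(0)=C₂(0)=0 gives C₂(t) = C_in[1 − (τ₁ e^(−t/τ₁) − τ₂ e^(−t/τ₂))/(τ₁ − τ₂)].
At t = 41.4: e^(−t/τ₁) = 0.17523, e^(−t/τ₂) = 0.00072011.
C₂ = 2.27·[1 − (23.770·0.17523 − 5.7213·0.00072011)/(18.049)] = 2.27·0.76945 = 1.7467 mol/L.

1.75 mol/L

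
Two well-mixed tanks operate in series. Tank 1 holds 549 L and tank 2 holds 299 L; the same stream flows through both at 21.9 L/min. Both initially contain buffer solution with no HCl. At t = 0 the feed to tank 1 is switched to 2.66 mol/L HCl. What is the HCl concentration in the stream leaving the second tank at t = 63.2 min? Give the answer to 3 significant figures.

Each tank obeys Vᵢ dCᵢ/dt = Q(Cᵢ₋₁ − Cᵢ), so τᵢ = Vᵢ/Q.
τ₁ = 549/21.9 = 25.068 min; τ₂ = 299/21.9 = 13.653 min.
Tank 1: C₁ = C_in(1 − e^(−t/τ₁)). Tank 2 (τ₁ ≠ τ₂): C₂ = C_in[1 − (τ₁ e^(−t/τ₁) − τ₂ e^(−t/τ₂))/(τ₁ − τ₂)].
At t = 63.2: e^(−t/τ₁) = 0.080372, e^(−t/τ₂) = 0.0097642.
C₂ = 2.66·[1 − (25.068·0.080372 − 13.653·0.0097642)/(11.416)] = 2.66·0.83518 = 2.2216 mol/L.

2.22 mol/L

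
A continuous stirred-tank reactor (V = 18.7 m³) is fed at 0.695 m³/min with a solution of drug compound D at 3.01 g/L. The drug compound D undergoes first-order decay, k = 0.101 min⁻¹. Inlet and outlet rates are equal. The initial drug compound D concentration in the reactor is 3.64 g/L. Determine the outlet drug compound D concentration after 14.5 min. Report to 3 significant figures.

1.19 g/L

Species balance: V dC/dt = Q C_in − Q C − k V C.
This is linear with rate a = Q/V + k = 0.13817 min⁻¹.
C_ss = Q C_in/(Q + kV) = 0.80967 g/L; C(t) = C_ss + (C₀ − C_ss) e^(−a t).
C(14.5) = 0.80967 + (2.8303)·e^(−0.13817·14.5) = 0.80967 + (2.8303)·0.13488 = 1.1914 g/L.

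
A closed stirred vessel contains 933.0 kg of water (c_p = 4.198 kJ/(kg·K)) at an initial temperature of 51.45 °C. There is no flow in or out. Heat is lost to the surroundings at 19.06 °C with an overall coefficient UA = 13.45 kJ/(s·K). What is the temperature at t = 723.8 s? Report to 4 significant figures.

M c_p dT/dt = −UA(T − T_amb).
dT/dt = (T_ss − T)/τ with T_ss = T_amb = 19.0600 °C, τ = M c_p/UA = 933.0·4.198/13.45 = 291.207 s.
T approaches T_ss exponentially: T(t) = T_ss + (T₀ − T_ss) e^(−t/τ).
T(723.8) = 19.0600 + (32.3900)·0.0832825 = 21.7575 °C.

21.76 °C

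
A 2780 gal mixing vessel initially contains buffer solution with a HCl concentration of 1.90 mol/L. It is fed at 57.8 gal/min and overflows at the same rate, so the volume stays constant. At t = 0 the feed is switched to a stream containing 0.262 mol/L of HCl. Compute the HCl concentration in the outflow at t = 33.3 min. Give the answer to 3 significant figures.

Unsteady species balance (constant V, well mixed): V dC/dt = Q(C_in − C).
Time constant τ = V/Q = 2780/57.8 = 48.097 min.
C approaches C_in exponentially: C(t) = C_in + (C₀ − C_in) e^(−t/τ).
C(33.3) = 0.262 + (1.90 − 0.262)·e^(−33.3/48.097) = 0.262 + (1.6380)·0.50040 = 1.0817 mol/L.

1.08 mol/L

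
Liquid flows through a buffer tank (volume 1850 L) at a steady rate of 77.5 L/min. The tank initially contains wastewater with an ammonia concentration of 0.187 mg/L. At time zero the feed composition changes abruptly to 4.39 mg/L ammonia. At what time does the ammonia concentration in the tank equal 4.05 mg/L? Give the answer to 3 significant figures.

60.0 min

Species balance: V dC/dt = Q(C_in − C) ⇒ τ = V/Q = 23.871 min.
C(t) = C_in + (C₀ − C_in) e^(−t/τ). Set C = 4.05 and solve for t:
e^(−t/τ) = (C − C_in)/(C₀ − C_in) = (4.05 − 4.39)/(0.187 − 4.39) = 0.080895
t = −τ ln(…) = 23.871 × 2.5146 = 60.026 min.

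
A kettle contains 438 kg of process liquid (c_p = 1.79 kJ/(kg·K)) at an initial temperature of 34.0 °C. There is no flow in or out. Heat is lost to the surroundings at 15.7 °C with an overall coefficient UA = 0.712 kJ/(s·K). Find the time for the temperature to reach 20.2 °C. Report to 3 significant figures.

Lumped-capacitance energy balance: M c_p dT/dt = UA(T_amb − T).
τ = M c_p/UA = 1101.2 s; T_ss = T_amb = 15.700 °C.
T(t) = T_ss + (T₀ − T_ss)e^(−t/τ); set T = 20.2:
t = −τ ln[(T − T_ss)/(T₀ − T_ss)] = −1101.2 · ln(0.24590) = 1544.7 s.

1540 s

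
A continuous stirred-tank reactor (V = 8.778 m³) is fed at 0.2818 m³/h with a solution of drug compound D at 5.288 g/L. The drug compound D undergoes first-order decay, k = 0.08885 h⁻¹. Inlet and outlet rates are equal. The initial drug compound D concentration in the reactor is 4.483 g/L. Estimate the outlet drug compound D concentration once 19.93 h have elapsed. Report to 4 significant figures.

Accumulation = in − out − consumed: V dC/dt = Q C_in − Q C − k V C.
dC/dt = (Q/V) C_in − (Q/V + k) C; effective rate a = Q/V + k = 0.0321030 + 0.08885 = 0.120953 h⁻¹.
C_ss = Q C_in/(Q + kV) = 1.40353 g/L; C(t) = C_ss + (C₀ − C_ss) e^(−a t).
C(19.93) = 1.40353 + (3.07947)·e^(−0.120953·19.93) = 1.40353 + (3.07947)·0.0897621 = 1.67995 g/L.

1.680 g/L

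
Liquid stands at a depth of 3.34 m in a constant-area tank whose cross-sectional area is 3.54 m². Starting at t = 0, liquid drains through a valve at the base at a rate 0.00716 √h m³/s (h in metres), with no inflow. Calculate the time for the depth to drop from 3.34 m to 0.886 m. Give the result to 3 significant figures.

876 s

With no inflow, A dh/dt = −0.00716 √h.
∫ h^(−1/2) dh = −(0.00716/A) ∫ dt, giving 2√h = 2√h₀ − (0.00716/A) t.
t = 2A(√h₀ − √h)/0.00716 = 2·3.54·(√3.34 − √0.886)/0.00716
  = 7.0800 × (1.8276 − 0.94128) / 0.00716 = 876.39 s.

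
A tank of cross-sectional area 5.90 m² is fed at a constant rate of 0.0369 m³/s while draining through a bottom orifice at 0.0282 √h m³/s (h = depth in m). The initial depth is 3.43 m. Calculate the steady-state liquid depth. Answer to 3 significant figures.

Level balance: A dh/dt = 0.0369 − 0.0282 √h. Setting dh/dt = 0:
Q_in = 0.0282 √h_ss ⇒ √h_ss = 0.0369/0.0282 = 1.3085.
h_ss = 1.3085² = 1.7122 m. (Since h₀ = 3.43 m > h_ss, the level will fall toward this value.)

1.71 m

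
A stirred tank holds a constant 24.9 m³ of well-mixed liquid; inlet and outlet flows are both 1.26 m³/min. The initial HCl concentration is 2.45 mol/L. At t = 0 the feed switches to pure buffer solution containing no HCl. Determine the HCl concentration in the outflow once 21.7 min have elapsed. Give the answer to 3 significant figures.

0.817 mol/L

Unsteady species balance (constant V, well mixed): V dC/dt = Q(C_in − C).
So dC/dt = (C_in − C)/τ with τ = V/Q = 24.9/1.26 = 19.762 min.
This is linear first-order; C(t) = C_in + (C₀ − C_in) e^(−t/τ).
C(21.7) = 0 + (2.45 − 0)·e^(−21.7/19.762) = 0 + (2.4500)·0.33351 = 0.81711 mol/L.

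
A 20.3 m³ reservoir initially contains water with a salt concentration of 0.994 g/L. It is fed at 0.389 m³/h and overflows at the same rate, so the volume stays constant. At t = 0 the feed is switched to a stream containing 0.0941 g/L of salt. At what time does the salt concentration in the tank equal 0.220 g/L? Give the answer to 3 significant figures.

103 h

Species balance: V dC/dt = Q(C_in − C) ⇒ τ = V/Q = 52.185 h.
C(t) = C_in + (C₀ − C_in) e^(−t/τ). Set C = 0.220 and solve for t:
e^(−t/τ) = (C − C_in)/(C₀ − C_in) = (0.220 − 0.0941)/(0.994 − 0.0941) = 0.13990
t = −τ ln(…) = 52.185 × 1.9668 = 102.64 h.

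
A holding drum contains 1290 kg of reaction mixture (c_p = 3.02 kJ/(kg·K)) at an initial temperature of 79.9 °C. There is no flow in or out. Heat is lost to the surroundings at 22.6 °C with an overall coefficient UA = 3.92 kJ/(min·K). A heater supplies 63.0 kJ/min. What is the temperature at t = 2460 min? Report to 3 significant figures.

M c_p dT/dt = −UA(T − T_amb) + Q̇.
dT/dt = (T_ss − T)/τ with T_ss = T_amb + Q̇/UA = 22.6 + 63.0/3.92 = 38.671 °C, τ = M c_p/UA = 1290·3.02/3.92 = 993.83 min.
T approaches T_ss exponentially: T(t) = T_ss + (T₀ − T_ss) e^(−t/τ).
T(2460) = 38.671 + (41.229)·0.084139 = 42.140 °C.

42.1 °C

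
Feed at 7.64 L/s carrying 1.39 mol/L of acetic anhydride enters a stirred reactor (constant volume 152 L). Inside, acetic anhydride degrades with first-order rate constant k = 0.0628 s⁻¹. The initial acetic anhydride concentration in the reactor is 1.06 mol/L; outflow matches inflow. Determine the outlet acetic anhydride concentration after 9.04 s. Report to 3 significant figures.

Species balance: V dC/dt = Q C_in − Q C − k V C.
dC/dt = (Q/V) C_in − (Q/V + k) C; effective rate a = Q/V + k = 0.050263 + 0.0628 = 0.11306 s⁻¹.
C_ss = Q C_in/(Q + kV) = 0.61794 mol/L; C(t) = C_ss + (C₀ − C_ss) e^(−a t).
C(9.04) = 0.61794 + (0.44206)·e^(−0.11306·9.04) = 0.61794 + (0.44206)·0.35984 = 0.77701 mol/L.

0.777 mol/L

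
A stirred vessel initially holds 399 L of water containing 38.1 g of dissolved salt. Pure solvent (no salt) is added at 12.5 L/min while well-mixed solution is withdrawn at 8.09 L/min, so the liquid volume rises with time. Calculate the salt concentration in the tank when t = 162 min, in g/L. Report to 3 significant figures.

Let m(t) be the amount of salt. Volume: V(t) = V₀ + (Q_in − Q_out) t = 399 + 4.4100 t; V(162) = 1113.4 L.
Solute balance: dm/dt = 0 − Q_out C = −Q_out m/V(t).
dm/m = −Q_out dt/(V₀ + 4.4100 t); integrating gives ln(m/m₀) = −(Q_out/(Q_in−Q_out)) ln(V/V₀).
m = m₀ (V₀/V)^(Q_out/(Q_in−Q_out)) = 38.1 × (399/1113.4)^(1.8345) = 5.7987 g.
C = m/V = 5.7987/1113.4 = 0.0052080 g/L.

0.00521 g/L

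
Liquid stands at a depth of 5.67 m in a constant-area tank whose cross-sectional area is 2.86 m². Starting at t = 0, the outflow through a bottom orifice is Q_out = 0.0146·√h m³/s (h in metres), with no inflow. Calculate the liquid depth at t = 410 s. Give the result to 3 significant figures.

1.78 m

A dh/dt = −Q_out = −0.0146 √h.
∫ h^(−1/2) dh = −(0.0146/A) ∫ dt, giving 2√h = 2√h₀ − (0.0146/A) t.
√h = √5.67 − 0.0146·410/(2·2.86) = 2.3812 − 1.0465 = 1.3347.
h = 1.3347² = 1.7814 m.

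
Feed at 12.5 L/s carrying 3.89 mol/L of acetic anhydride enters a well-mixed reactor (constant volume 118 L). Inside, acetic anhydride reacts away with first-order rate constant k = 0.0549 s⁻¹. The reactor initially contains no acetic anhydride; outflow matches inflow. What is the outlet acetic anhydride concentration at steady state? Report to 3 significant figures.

Species balance: V dC/dt = Q C_in − Q C − k V C.
At steady state: 0 = Q C_in − (Q + kV) C_ss, so C_ss = Q C_in/(Q + kV).
C_ss = 12.5·3.89/(12.5 + 0.0549·118) = 48.625/18.978 = 2.5622 mol/L.

2.56 mol/L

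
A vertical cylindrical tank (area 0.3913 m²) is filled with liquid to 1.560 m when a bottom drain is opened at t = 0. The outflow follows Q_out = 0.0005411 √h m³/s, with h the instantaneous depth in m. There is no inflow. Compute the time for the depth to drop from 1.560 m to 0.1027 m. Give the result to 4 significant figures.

1343 s

A dh/dt = −Q_out = −0.0005411 √h.
∫ h^(−1/2) dh = −(0.0005411/A) ∫ dt, giving 2√h = 2√h₀ − (0.0005411/A) t.
t = 2A(√h₀ − √h)/0.0005411 = 2·0.3913·(√1.560 − √0.1027)/0.0005411
  = 0.782600 × (1.24900 − 0.320468) / 0.0005411 = 1342.95 s.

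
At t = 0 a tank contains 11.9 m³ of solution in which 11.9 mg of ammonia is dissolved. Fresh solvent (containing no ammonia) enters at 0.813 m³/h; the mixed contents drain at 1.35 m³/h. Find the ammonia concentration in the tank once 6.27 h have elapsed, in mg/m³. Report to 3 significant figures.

Total volume: dV/dt = Q_in − Q_out = -0.53700 m³/h, so V(t) = 11.9 − 0.53700 t and V(6.27) = 8.5330 m³.
Species balance (pure solvent in): dm/dt = −Q_out · m/V(t).
dm/m = −Q_out dt/(V₀ − 0.53700 t); integrating gives ln(m/m₀) = −(Q_out/(Q_in−Q_out)) ln(V/V₀).
m = m₀ (V₀/V)^(Q_out/(Q_in−Q_out)) = 11.9 × (11.9/8.5330)^(-2.5140) = 5.1572 mg.
C = m/V = 5.1572/8.5330 = 0.60439 mg/m³.

0.604 mg/m³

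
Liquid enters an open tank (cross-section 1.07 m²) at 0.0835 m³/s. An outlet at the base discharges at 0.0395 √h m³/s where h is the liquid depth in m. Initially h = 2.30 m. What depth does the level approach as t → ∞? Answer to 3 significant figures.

Volume balance on the tank: A dh/dt = Q_in − 0.0395 √h. At steady state dh/dt = 0:
Q_in = 0.0395 √h_ss ⇒ √h_ss = 0.0835/0.0395 = 2.1139.
h_ss = 2.1139² = 4.4687 m. (Since h₀ = 2.30 m < h_ss, the level will rise toward this value.)

4.47 m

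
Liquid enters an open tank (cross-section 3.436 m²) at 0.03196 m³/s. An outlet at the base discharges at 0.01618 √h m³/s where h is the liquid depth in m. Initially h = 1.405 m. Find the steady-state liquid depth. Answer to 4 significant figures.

A dh/dt = Q_in − 0.01618 √h. Steady state requires inflow = outflow:
Q_in = 0.01618 √h_ss ⇒ √h_ss = 0.03196/0.01618 = 1.97528.
h_ss = 1.97528² = 3.90172 m. (Since h₀ = 1.405 m < h_ss, the level will rise toward this value.)

3.902 m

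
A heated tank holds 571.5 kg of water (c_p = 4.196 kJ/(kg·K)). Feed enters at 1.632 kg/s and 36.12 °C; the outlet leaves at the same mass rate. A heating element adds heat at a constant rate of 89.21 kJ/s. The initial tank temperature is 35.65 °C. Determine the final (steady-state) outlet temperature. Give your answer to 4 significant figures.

49.15 °C

M c_p dT/dt = ṁ c_p (T_in − T) + Q̇.
At steady state dT/dt = 0 ⇒ T_ss = T_in + Q̇/(ṁ c_p) = 36.12 + 89.21/(1.632·4.196) = 49.1474 °C.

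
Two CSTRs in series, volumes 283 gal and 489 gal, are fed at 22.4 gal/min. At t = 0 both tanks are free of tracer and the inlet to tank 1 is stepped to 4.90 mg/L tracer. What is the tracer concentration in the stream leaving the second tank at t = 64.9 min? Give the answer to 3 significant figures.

Each tank obeys Vᵢ dCᵢ/dt = Q(Cᵢ₋₁ − Cᵢ), so τᵢ = Vᵢ/Q.
τ₁ = 283/22.4 = 12.634 min; τ₂ = 489/22.4 = 21.830 min.
Tank 1: C₁ = C_in(1 − e^(−t/τ₁)). Tank 2 (τ₁ ≠ τ₂): C₂ = C_in[1 − (τ₁ e^(−t/τ₁) − τ₂ e^(−t/τ₂))/(τ₁ − τ₂)].
At t = 64.9: e^(−t/τ₁) = 0.0058755, e^(−t/τ₂) = 0.051154.
C₂ = 4.90·[1 − (12.634·0.0058755 − 21.830·0.051154)/(-9.1964)] = 4.90·0.88664 = 4.3446 mg/L.

4.34 mg/L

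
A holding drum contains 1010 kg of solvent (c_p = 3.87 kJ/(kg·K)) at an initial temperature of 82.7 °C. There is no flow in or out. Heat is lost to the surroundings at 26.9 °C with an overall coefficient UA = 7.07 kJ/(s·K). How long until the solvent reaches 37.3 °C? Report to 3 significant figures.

929 s

M c_p dT/dt = −UA(T − T_amb).
τ = M c_p/UA = 552.86 s; T_ss = T_amb = 26.900 °C.
T(t) = T_ss + (T₀ − T_ss)e^(−t/τ); set T = 37.3:
t = −τ ln[(T − T_ss)/(T₀ − T_ss)] = −552.86 · ln(0.18638) = 928.78 s.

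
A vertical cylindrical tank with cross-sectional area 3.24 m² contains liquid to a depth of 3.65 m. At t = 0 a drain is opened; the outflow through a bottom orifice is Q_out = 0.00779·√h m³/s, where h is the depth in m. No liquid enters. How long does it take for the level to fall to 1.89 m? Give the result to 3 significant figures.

A dh/dt = −Q_out = −0.00779 √h.
Separate and integrate: 2(√h − √h₀) = −(0.00779/A) t.
t = 2A(√h₀ − √h)/0.00779 = 2·3.24·(√3.65 − √1.89)/0.00779
  = 6.4800 × (1.9105 − 1.3748) / 0.00779 = 445.63 s.

446 s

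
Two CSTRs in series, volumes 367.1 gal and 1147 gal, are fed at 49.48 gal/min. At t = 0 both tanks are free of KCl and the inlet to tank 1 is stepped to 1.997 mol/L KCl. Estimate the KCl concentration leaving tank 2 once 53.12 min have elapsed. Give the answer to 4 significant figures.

1.701 mol/L

Species balance on tank i: dCᵢ/dt = (Cᵢ₋₁ − Cᵢ)/τᵢ with τᵢ = Vᵢ/Q.
τ₁ = 367.1/49.48 = 7.41916 min; τ₂ = 1147/49.48 = 23.1811 min.
Solving the cascade with C₁(0)=C₂(0)=0 gives C₂(t) = C_in[1 − (τ₁ e^(−t/τ₁) − τ₂ e^(−t/τ₂))/(τ₁ − τ₂)].
At t = 53.12: e^(−t/τ₁) = 0.000777178, e^(−t/τ₂) = 0.101112.
C₂ = 1.997·[1 − (7.41916·0.000777178 − 23.1811·0.101112)/(-15.7619)] = 1.997·0.851660 = 1.70076 mol/L.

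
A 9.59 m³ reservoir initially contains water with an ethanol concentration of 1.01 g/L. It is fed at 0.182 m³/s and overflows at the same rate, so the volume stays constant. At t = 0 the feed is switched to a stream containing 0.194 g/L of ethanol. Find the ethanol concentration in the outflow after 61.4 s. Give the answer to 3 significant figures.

0.448 g/L

Species balance on the tank: V dC/dt = Q(C_in − C).
So dC/dt = (C_in − C)/τ with τ = V/Q = 9.59/0.182 = 52.692 s.
Solution: C(t) = C_in + (C₀ − C_in) e^(−t/τ).
C(61.4) = 0.194 + (1.01 − 0.194)·e^(−61.4/52.692) = 0.194 + (0.81600)·0.31184 = 0.44846 g/L.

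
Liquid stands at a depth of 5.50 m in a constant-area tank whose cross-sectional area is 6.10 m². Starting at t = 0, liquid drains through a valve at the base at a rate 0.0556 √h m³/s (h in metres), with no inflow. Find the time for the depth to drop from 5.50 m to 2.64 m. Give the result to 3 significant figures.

A dh/dt = −Q_out = −0.0556 √h.
Separate and integrate: 2(√h − √h₀) = −(0.0556/A) t.
t = 2A(√h₀ − √h)/0.0556 = 2·6.10·(√5.50 − √2.64)/0.0556
  = 12.200 × (2.3452 − 1.6248) / 0.0556 = 158.07 s.

158 s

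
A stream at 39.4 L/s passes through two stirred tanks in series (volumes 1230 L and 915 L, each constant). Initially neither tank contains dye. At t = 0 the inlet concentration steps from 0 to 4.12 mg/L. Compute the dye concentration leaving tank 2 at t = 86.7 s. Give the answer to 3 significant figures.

Each tank obeys Vᵢ dCᵢ/dt = Q(Cᵢ₋₁ − Cᵢ), so τᵢ = Vᵢ/Q.
τ₁ = 1230/39.4 = 31.218 s; τ₂ = 915/39.4 = 23.223 s.
Tank 1: C₁ = C_in(1 − e^(−t/τ₁)). Tank 2 (τ₁ ≠ τ₂): C₂ = C_in[1 − (τ₁ e^(−t/τ₁) − τ₂ e^(−t/τ₂))/(τ₁ − τ₂)].
At t = 86.7: e^(−t/τ₁) = 0.062211, e^(−t/τ₂) = 0.023914.
C₂ = 4.12·[1 − (31.218·0.062211 − 23.223·0.023914)/(7.9949)] = 4.12·0.82654 = 3.4054 mg/L.

3.41 mg/L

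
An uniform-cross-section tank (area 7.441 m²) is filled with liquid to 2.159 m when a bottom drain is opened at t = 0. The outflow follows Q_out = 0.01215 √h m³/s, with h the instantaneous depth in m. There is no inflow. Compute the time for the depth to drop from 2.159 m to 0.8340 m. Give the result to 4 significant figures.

681.2 s

With no inflow, A dh/dt = −0.01215 √h.
This is separable: 2 d(√h)/dt = −0.01215/A, so √h = √h₀ − (0.01215/(2A)) t.
t = 2A(√h₀ − √h)/0.01215 = 2·7.441·(√2.159 − √0.8340)/0.01215
  = 14.8820 × (1.46935 − 0.913236) / 0.01215 = 681.164 s.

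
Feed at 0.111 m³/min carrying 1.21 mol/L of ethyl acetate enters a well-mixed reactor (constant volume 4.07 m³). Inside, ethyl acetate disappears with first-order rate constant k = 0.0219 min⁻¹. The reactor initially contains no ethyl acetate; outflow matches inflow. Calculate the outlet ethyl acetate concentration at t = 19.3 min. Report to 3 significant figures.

0.411 mol/L

Species balance: V dC/dt = Q C_in − Q C − k V C.
This is linear with rate a = Q/V + k = 0.049173 min⁻¹.
C_ss = Q C_in/(Q + kV) = 0.67110 mol/L; C(t) = C_ss + (C₀ − C_ss) e^(−a t).
C(19.3) = 0.67110 + (-0.67110)·e^(−0.049173·19.3) = 0.67110 + (-0.67110)·0.38711 = 0.41131 mol/L.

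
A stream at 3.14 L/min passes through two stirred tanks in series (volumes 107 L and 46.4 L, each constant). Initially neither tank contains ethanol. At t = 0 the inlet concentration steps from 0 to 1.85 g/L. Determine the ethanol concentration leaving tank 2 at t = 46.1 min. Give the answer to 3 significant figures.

1.07 g/L

Each tank obeys Vᵢ dCᵢ/dt = Q(Cᵢ₋₁ − Cᵢ), so τᵢ = Vᵢ/Q.
τ₁ = 107/3.14 = 34.076 min; τ₂ = 46.4/3.14 = 14.777 min.
Solving the cascade with C₁(0)=C₂(0)=0 gives C₂(t) = C_in[1 − (τ₁ e^(−t/τ₁) − τ₂ e^(−t/τ₂))/(τ₁ − τ₂)].
At t = 46.1: e^(−t/τ₁) = 0.25850, e^(−t/τ₂) = 0.044170.
C₂ = 1.85·[1 − (34.076·0.25850 − 14.777·0.044170)/(19.299)] = 1.85·0.57738 = 1.0682 g/L.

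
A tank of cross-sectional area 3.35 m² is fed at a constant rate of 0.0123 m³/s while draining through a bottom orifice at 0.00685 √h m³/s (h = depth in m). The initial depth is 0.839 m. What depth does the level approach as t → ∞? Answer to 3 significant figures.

3.22 m

A dh/dt = Q_in − 0.00685 √h. Steady state requires inflow = outflow:
Q_in = 0.00685 √h_ss ⇒ √h_ss = 0.0123/0.00685 = 1.7956.
h_ss = 1.7956² = 3.2243 m. (Since h₀ = 0.839 m < h_ss, the level will rise toward this value.)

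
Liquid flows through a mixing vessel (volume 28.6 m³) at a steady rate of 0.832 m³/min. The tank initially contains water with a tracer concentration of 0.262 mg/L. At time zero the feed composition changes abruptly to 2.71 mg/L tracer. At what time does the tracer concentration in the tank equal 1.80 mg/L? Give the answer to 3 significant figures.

34.0 min

Accumulation = in − out for the solute gives V dC/dt = Q(C_in − C), so τ = V/Q = 34.375 min.
C(t) = C_in + (C₀ − C_in) e^(−t/τ). Set C = 1.80 and solve for t:
e^(−t/τ) = (C − C_in)/(C₀ − C_in) = (1.80 − 2.71)/(0.262 − 2.71) = 0.37173
t = −τ ln(…) = 34.375 × 0.98958 = 34.017 min.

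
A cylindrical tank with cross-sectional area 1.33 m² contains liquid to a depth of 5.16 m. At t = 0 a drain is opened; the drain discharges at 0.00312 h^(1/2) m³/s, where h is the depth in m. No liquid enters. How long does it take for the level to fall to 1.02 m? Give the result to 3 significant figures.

With no inflow, A dh/dt = −0.00312 √h.
∫ h^(−1/2) dh = −(0.00312/A) ∫ dt, giving 2√h = 2√h₀ − (0.00312/A) t.
t = 2A(√h₀ − √h)/0.00312 = 2·1.33·(√5.16 − √1.02)/0.00312
  = 2.6600 × (2.2716 − 1.0100) / 0.00312 = 1075.6 s.

1080 s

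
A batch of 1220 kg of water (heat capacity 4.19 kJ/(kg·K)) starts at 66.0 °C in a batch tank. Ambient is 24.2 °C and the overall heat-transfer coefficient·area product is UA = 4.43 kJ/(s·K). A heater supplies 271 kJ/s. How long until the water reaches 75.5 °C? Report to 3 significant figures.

Lumped-capacitance energy balance: M c_p dT/dt = UA(T_amb − T) + Q̇.
τ = M c_p/UA = 1153.9 s; T_ss = T_amb + Q̇/UA = 24.2 + 271/4.43 = 85.374 °C.
T(t) = T_ss + (T₀ − T_ss)e^(−t/τ); set T = 75.5:
t = −τ ln[(T − T_ss)/(T₀ − T_ss)] = −1153.9 · ln(0.50965) = 777.77 s.

778 s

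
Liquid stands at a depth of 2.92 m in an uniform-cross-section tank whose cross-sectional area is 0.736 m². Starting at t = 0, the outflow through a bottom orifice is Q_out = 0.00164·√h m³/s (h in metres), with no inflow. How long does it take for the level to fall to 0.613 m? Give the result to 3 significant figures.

831 s

A dh/dt = −Q_out = −0.00164 √h.
This is separable: 2 d(√h)/dt = −0.00164/A, so √h = √h₀ − (0.00164/(2A)) t.
t = 2A(√h₀ − √h)/0.00164 = 2·0.736·(√2.92 − √0.613)/0.00164
  = 1.4720 × (1.7088 − 0.78294) / 0.00164 = 831.01 s.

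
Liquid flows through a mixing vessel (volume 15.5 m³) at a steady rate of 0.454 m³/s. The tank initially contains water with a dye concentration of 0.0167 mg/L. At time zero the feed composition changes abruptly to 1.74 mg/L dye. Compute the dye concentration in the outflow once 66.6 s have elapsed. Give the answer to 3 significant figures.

1.49 mg/L

Unsteady species balance (constant V, well mixed): V dC/dt = Q(C_in − C).
Rewrite as dC/dt + C/τ = C_in/τ, τ = V/Q = 34.141 s.
C approaches C_in exponentially: C(t) = C_in + (C₀ − C_in) e^(−t/τ).
C(66.6) = 1.74 + (0.0167 − 1.74)·e^(−66.6/34.141) = 1.74 + (-1.7233)·0.14217 = 1.4950 mg/L.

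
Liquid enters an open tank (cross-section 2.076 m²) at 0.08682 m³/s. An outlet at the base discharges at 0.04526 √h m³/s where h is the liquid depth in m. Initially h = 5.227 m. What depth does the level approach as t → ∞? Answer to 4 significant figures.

Level balance: A dh/dt = 0.08682 − 0.04526 √h. Setting dh/dt = 0:
Q_in = 0.04526 √h_ss ⇒ √h_ss = 0.08682/0.04526 = 1.91825.
h_ss = 1.91825² = 3.67968 m. (Since h₀ = 5.227 m > h_ss, the level will fall toward this value.)

3.680 m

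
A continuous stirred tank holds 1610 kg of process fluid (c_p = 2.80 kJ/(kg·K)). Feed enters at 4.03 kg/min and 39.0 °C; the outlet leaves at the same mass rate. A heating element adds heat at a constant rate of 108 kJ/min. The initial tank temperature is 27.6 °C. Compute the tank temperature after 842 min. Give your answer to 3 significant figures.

First-law balance (no shaft work): M c_p dT/dt = ṁ c_p (T_in − T) + 108.
Rearrange: dT/dt = (T_ss − T)/τ with τ = M/ṁ = 399.50 min and T_ss = T_in + Q̇/(ṁ c_p) = 48.571 °C.
Solution: T(t) = T_ss + (T₀ − T_ss) e^(−t/τ).
T(842) = 48.571 + (-20.971)·e^(−842/399.50) = 48.571 + (-20.971)·0.12153 = 46.023 °C.

46.0 °C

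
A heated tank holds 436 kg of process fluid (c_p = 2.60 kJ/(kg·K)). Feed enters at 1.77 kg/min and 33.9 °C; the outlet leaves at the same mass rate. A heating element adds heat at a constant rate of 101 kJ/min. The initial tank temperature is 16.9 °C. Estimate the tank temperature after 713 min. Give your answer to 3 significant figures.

53.7 °C

Heat balance on the well-mixed liquid: M c_p dT/dt = ṁ c_p (T_in − T) + 101.
τ = M/ṁ = 246.33 min; T_ss = T_in + Q̇/(ṁ c_p) = 33.9 + 101/(1.77·2.60) = 55.847 °C.
T approaches T_ss exponentially: T(t) = T_ss + (T₀ − T_ss) e^(−t/τ).
T(713) = 55.847 + (-38.947)·e^(−713/246.33) = 55.847 + (-38.947)·0.055326 = 53.692 °C.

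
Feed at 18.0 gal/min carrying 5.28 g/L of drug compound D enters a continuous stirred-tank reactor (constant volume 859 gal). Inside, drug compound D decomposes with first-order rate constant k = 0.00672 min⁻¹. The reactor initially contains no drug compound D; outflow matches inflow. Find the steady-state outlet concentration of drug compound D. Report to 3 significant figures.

4.00 g/L

V dC/dt = Q(C_in − C) − k V C.
At steady state: 0 = Q C_in − (Q + kV) C_ss, so C_ss = Q C_in/(Q + kV).
C_ss = 18.0·5.28/(18.0 + 0.00672·859) = 95.040/23.772 = 3.9979 g/L.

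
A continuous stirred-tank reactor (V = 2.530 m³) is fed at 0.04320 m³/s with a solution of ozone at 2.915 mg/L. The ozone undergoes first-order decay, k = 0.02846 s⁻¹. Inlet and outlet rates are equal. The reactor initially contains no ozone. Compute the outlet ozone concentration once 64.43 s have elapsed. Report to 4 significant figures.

V dC/dt = Q(C_in − C) − k V C.
dC/dt = (Q/V) C_in − (Q/V + k) C; effective rate a = Q/V + k = 0.0170751 + 0.02846 = 0.0455351 s⁻¹.
C_ss = Q C_in/(Q + kV) = 1.09309 mg/L; C(t) = C_ss + (C₀ − C_ss) e^(−a t).
C(64.43) = 1.09309 + (-1.09309)·e^(−0.0455351·64.43) = 1.09309 + (-1.09309)·0.0531931 = 1.03494 mg/L.

1.035 mg/L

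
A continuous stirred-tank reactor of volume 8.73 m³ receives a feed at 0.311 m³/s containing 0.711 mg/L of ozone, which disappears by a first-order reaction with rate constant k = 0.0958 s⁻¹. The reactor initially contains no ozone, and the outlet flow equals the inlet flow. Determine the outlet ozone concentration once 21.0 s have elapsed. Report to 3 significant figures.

0.181 mg/L

Species balance: V dC/dt = Q C_in − Q C − k V C.
dC/dt = (Q/V) C_in − (Q/V + k) C; effective rate a = Q/V + k = 0.035624 + 0.0958 = 0.13142 s⁻¹.
C_ss = Q C_in/(Q + kV) = 0.19273 mg/L; C(t) = C_ss + (C₀ − C_ss) e^(−a t).
C(21.0) = 0.19273 + (-0.19273)·e^(−0.13142·21.0) = 0.19273 + (-0.19273)·0.063297 = 0.18053 mg/L.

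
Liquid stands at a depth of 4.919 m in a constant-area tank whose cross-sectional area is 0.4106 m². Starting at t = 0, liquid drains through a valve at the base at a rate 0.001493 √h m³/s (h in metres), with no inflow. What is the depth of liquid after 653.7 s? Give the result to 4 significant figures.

With no inflow, A dh/dt = −0.001493 √h.
This is separable: 2 d(√h)/dt = −0.001493/A, so √h = √h₀ − (0.001493/(2A)) t.
√h = √4.919 − 0.001493·653.7/(2·0.4106) = 2.21788 − 1.18847 = 1.02941.
h = 1.02941² = 1.05968 m.

1.060 m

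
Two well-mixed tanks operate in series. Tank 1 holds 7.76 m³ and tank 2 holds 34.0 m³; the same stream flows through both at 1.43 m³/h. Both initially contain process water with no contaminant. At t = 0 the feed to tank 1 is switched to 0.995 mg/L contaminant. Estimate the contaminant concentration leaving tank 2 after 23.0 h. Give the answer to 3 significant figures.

0.509 mg/L

Species balance on tank i: dCᵢ/dt = (Cᵢ₋₁ − Cᵢ)/τᵢ with τᵢ = Vᵢ/Q.
τ₁ = 7.76/1.43 = 5.4266 h; τ₂ = 34.0/1.43 = 23.776 h.
Solving the cascade with C₁(0)=C₂(0)=0 gives C₂(t) = C_in[1 − (τ₁ e^(−t/τ₁) − τ₂ e^(−t/τ₂))/(τ₁ − τ₂)].
At t = 23.0: e^(−t/τ₁) = 0.014431, e^(−t/τ₂) = 0.38009.
C₂ = 0.995·[1 − (5.4266·0.014431 − 23.776·0.38009)/(-18.350)] = 0.995·0.51178 = 0.50922 mg/L.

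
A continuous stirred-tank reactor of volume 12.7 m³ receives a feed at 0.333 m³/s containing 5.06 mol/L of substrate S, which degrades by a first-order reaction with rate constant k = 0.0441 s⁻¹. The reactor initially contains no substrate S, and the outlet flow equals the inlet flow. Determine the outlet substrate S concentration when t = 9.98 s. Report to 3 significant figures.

0.951 mol/L

Accumulation = in − out − consumed: V dC/dt = Q C_in − Q C − k V C.
This is linear with rate a = Q/V + k = 0.070320 s⁻¹.
C_ss = Q C_in/(Q + kV) = 1.8867 mol/L; C(t) = C_ss + (C₀ − C_ss) e^(−a t).
C(9.98) = 1.8867 + (-1.8867)·e^(−0.070320·9.98) = 1.8867 + (-1.8867)·0.49569 = 0.95149 mol/L.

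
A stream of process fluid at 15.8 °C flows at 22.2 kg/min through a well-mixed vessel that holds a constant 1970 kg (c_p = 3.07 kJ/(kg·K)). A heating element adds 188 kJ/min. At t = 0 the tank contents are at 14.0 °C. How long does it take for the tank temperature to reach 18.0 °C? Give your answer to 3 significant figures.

186 min

Unsteady energy balance on the tank contents: M c_p dT/dt = ṁ c_p (T_in − T) + 188.
τ = M/ṁ = 88.739 min; T_ss = T_in + Q̇/(ṁ c_p) = 18.558 °C.
T(t) = T_ss + (T₀ − T_ss) e^(−t/τ). Set T = 18.0:
e^(−t/τ) = (18.0 − 18.558)/(14.0 − 18.558) = 0.12251
t = −88.739 · ln(0.12251) = 186.31 min.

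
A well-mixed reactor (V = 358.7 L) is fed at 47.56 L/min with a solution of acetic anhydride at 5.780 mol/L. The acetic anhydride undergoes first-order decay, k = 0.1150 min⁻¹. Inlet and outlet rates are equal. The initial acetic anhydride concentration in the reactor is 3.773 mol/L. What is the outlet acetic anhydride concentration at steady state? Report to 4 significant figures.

3.095 mol/L

Accumulation = in − out − consumed: V dC/dt = Q C_in − Q C − k V C.
Steady state (dC/dt = 0): C_ss = Q C_in/(Q + kV) = C_in/(1 + kV/Q).
C_ss = 47.56·5.780/(47.56 + 0.1150·358.7) = 274.897/88.8105 = 3.09532 mol/L.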